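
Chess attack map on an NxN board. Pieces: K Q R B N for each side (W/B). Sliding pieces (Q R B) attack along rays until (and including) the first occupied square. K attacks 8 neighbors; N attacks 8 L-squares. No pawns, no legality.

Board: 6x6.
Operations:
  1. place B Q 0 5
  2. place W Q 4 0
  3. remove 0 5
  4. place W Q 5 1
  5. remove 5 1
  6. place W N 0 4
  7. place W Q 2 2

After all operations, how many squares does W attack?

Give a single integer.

Op 1: place BQ@(0,5)
Op 2: place WQ@(4,0)
Op 3: remove (0,5)
Op 4: place WQ@(5,1)
Op 5: remove (5,1)
Op 6: place WN@(0,4)
Op 7: place WQ@(2,2)
Per-piece attacks for W:
  WN@(0,4): attacks (2,5) (1,2) (2,3)
  WQ@(2,2): attacks (2,3) (2,4) (2,5) (2,1) (2,0) (3,2) (4,2) (5,2) (1,2) (0,2) (3,3) (4,4) (5,5) (3,1) (4,0) (1,3) (0,4) (1,1) (0,0) [ray(1,-1) blocked at (4,0); ray(-1,1) blocked at (0,4)]
  WQ@(4,0): attacks (4,1) (4,2) (4,3) (4,4) (4,5) (5,0) (3,0) (2,0) (1,0) (0,0) (5,1) (3,1) (2,2) [ray(-1,1) blocked at (2,2)]
Union (27 distinct): (0,0) (0,2) (0,4) (1,0) (1,1) (1,2) (1,3) (2,0) (2,1) (2,2) (2,3) (2,4) (2,5) (3,0) (3,1) (3,2) (3,3) (4,0) (4,1) (4,2) (4,3) (4,4) (4,5) (5,0) (5,1) (5,2) (5,5)

Answer: 27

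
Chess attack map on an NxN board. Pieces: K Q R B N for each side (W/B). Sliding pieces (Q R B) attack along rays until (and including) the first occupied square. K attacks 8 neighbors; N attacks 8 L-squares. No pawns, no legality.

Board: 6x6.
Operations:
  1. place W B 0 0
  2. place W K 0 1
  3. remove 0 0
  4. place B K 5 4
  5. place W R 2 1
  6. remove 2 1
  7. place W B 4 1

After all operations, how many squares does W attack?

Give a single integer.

Answer: 12

Derivation:
Op 1: place WB@(0,0)
Op 2: place WK@(0,1)
Op 3: remove (0,0)
Op 4: place BK@(5,4)
Op 5: place WR@(2,1)
Op 6: remove (2,1)
Op 7: place WB@(4,1)
Per-piece attacks for W:
  WK@(0,1): attacks (0,2) (0,0) (1,1) (1,2) (1,0)
  WB@(4,1): attacks (5,2) (5,0) (3,2) (2,3) (1,4) (0,5) (3,0)
Union (12 distinct): (0,0) (0,2) (0,5) (1,0) (1,1) (1,2) (1,4) (2,3) (3,0) (3,2) (5,0) (5,2)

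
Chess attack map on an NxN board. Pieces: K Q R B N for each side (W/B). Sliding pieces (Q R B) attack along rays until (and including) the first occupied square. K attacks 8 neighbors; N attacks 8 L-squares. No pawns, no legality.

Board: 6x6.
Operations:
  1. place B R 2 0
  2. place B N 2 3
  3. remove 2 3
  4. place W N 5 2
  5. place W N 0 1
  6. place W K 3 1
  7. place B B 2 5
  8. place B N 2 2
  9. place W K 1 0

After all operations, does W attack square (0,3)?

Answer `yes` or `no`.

Op 1: place BR@(2,0)
Op 2: place BN@(2,3)
Op 3: remove (2,3)
Op 4: place WN@(5,2)
Op 5: place WN@(0,1)
Op 6: place WK@(3,1)
Op 7: place BB@(2,5)
Op 8: place BN@(2,2)
Op 9: place WK@(1,0)
Per-piece attacks for W:
  WN@(0,1): attacks (1,3) (2,2) (2,0)
  WK@(1,0): attacks (1,1) (2,0) (0,0) (2,1) (0,1)
  WK@(3,1): attacks (3,2) (3,0) (4,1) (2,1) (4,2) (4,0) (2,2) (2,0)
  WN@(5,2): attacks (4,4) (3,3) (4,0) (3,1)
W attacks (0,3): no

Answer: no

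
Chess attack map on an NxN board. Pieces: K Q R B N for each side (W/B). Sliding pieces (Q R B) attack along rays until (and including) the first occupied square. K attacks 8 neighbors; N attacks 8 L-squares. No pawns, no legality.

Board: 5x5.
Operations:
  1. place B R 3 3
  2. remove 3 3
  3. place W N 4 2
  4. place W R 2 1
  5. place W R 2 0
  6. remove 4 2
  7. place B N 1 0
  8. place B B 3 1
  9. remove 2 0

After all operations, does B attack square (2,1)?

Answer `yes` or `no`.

Op 1: place BR@(3,3)
Op 2: remove (3,3)
Op 3: place WN@(4,2)
Op 4: place WR@(2,1)
Op 5: place WR@(2,0)
Op 6: remove (4,2)
Op 7: place BN@(1,0)
Op 8: place BB@(3,1)
Op 9: remove (2,0)
Per-piece attacks for B:
  BN@(1,0): attacks (2,2) (3,1) (0,2)
  BB@(3,1): attacks (4,2) (4,0) (2,2) (1,3) (0,4) (2,0)
B attacks (2,1): no

Answer: no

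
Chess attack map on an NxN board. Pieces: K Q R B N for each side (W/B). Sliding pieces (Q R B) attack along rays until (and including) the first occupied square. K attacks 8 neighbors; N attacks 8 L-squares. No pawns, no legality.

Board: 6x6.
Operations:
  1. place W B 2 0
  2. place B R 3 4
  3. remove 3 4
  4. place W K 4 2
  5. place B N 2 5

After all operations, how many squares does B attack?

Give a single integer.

Op 1: place WB@(2,0)
Op 2: place BR@(3,4)
Op 3: remove (3,4)
Op 4: place WK@(4,2)
Op 5: place BN@(2,5)
Per-piece attacks for B:
  BN@(2,5): attacks (3,3) (4,4) (1,3) (0,4)
Union (4 distinct): (0,4) (1,3) (3,3) (4,4)

Answer: 4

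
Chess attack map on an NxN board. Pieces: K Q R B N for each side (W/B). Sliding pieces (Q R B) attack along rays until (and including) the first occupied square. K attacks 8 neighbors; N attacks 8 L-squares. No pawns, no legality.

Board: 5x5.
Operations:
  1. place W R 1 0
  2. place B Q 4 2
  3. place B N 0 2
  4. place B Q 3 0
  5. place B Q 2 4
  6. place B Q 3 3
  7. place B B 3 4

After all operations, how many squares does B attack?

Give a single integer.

Op 1: place WR@(1,0)
Op 2: place BQ@(4,2)
Op 3: place BN@(0,2)
Op 4: place BQ@(3,0)
Op 5: place BQ@(2,4)
Op 6: place BQ@(3,3)
Op 7: place BB@(3,4)
Per-piece attacks for B:
  BN@(0,2): attacks (1,4) (2,3) (1,0) (2,1)
  BQ@(2,4): attacks (2,3) (2,2) (2,1) (2,0) (3,4) (1,4) (0,4) (3,3) (1,3) (0,2) [ray(1,0) blocked at (3,4); ray(1,-1) blocked at (3,3); ray(-1,-1) blocked at (0,2)]
  BQ@(3,0): attacks (3,1) (3,2) (3,3) (4,0) (2,0) (1,0) (4,1) (2,1) (1,2) (0,3) [ray(0,1) blocked at (3,3); ray(-1,0) blocked at (1,0)]
  BQ@(3,3): attacks (3,4) (3,2) (3,1) (3,0) (4,3) (2,3) (1,3) (0,3) (4,4) (4,2) (2,4) (2,2) (1,1) (0,0) [ray(0,1) blocked at (3,4); ray(0,-1) blocked at (3,0); ray(1,-1) blocked at (4,2); ray(-1,1) blocked at (2,4)]
  BB@(3,4): attacks (4,3) (2,3) (1,2) (0,1)
  BQ@(4,2): attacks (4,3) (4,4) (4,1) (4,0) (3,2) (2,2) (1,2) (0,2) (3,3) (3,1) (2,0) [ray(-1,0) blocked at (0,2); ray(-1,1) blocked at (3,3)]
Union (25 distinct): (0,0) (0,1) (0,2) (0,3) (0,4) (1,0) (1,1) (1,2) (1,3) (1,4) (2,0) (2,1) (2,2) (2,3) (2,4) (3,0) (3,1) (3,2) (3,3) (3,4) (4,0) (4,1) (4,2) (4,3) (4,4)

Answer: 25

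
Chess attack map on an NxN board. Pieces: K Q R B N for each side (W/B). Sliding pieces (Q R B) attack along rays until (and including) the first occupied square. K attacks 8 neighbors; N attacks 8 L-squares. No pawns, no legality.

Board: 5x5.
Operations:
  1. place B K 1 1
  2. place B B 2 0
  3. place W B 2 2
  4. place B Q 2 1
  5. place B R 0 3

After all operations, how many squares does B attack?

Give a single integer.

Op 1: place BK@(1,1)
Op 2: place BB@(2,0)
Op 3: place WB@(2,2)
Op 4: place BQ@(2,1)
Op 5: place BR@(0,3)
Per-piece attacks for B:
  BR@(0,3): attacks (0,4) (0,2) (0,1) (0,0) (1,3) (2,3) (3,3) (4,3)
  BK@(1,1): attacks (1,2) (1,0) (2,1) (0,1) (2,2) (2,0) (0,2) (0,0)
  BB@(2,0): attacks (3,1) (4,2) (1,1) [ray(-1,1) blocked at (1,1)]
  BQ@(2,1): attacks (2,2) (2,0) (3,1) (4,1) (1,1) (3,2) (4,3) (3,0) (1,2) (0,3) (1,0) [ray(0,1) blocked at (2,2); ray(0,-1) blocked at (2,0); ray(-1,0) blocked at (1,1); ray(-1,1) blocked at (0,3)]
Union (20 distinct): (0,0) (0,1) (0,2) (0,3) (0,4) (1,0) (1,1) (1,2) (1,3) (2,0) (2,1) (2,2) (2,3) (3,0) (3,1) (3,2) (3,3) (4,1) (4,2) (4,3)

Answer: 20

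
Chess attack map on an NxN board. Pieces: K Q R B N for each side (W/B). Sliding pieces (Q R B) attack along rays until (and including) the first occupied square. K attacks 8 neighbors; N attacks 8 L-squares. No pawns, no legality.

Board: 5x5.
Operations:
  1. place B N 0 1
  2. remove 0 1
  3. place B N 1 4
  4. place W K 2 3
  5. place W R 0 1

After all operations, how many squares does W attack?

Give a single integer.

Op 1: place BN@(0,1)
Op 2: remove (0,1)
Op 3: place BN@(1,4)
Op 4: place WK@(2,3)
Op 5: place WR@(0,1)
Per-piece attacks for W:
  WR@(0,1): attacks (0,2) (0,3) (0,4) (0,0) (1,1) (2,1) (3,1) (4,1)
  WK@(2,3): attacks (2,4) (2,2) (3,3) (1,3) (3,4) (3,2) (1,4) (1,2)
Union (16 distinct): (0,0) (0,2) (0,3) (0,4) (1,1) (1,2) (1,3) (1,4) (2,1) (2,2) (2,4) (3,1) (3,2) (3,3) (3,4) (4,1)

Answer: 16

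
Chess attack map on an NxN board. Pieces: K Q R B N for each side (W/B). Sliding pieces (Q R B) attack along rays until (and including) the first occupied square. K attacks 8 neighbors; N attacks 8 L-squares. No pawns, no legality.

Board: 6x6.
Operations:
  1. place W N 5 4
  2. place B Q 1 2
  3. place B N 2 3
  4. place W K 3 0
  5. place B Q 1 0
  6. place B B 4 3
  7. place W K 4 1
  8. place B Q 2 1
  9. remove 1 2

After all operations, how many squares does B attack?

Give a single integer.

Op 1: place WN@(5,4)
Op 2: place BQ@(1,2)
Op 3: place BN@(2,3)
Op 4: place WK@(3,0)
Op 5: place BQ@(1,0)
Op 6: place BB@(4,3)
Op 7: place WK@(4,1)
Op 8: place BQ@(2,1)
Op 9: remove (1,2)
Per-piece attacks for B:
  BQ@(1,0): attacks (1,1) (1,2) (1,3) (1,4) (1,5) (2,0) (3,0) (0,0) (2,1) (0,1) [ray(1,0) blocked at (3,0); ray(1,1) blocked at (2,1)]
  BQ@(2,1): attacks (2,2) (2,3) (2,0) (3,1) (4,1) (1,1) (0,1) (3,2) (4,3) (3,0) (1,2) (0,3) (1,0) [ray(0,1) blocked at (2,3); ray(1,0) blocked at (4,1); ray(1,1) blocked at (4,3); ray(1,-1) blocked at (3,0); ray(-1,-1) blocked at (1,0)]
  BN@(2,3): attacks (3,5) (4,4) (1,5) (0,4) (3,1) (4,2) (1,1) (0,2)
  BB@(4,3): attacks (5,4) (5,2) (3,4) (2,5) (3,2) (2,1) [ray(1,1) blocked at (5,4); ray(-1,-1) blocked at (2,1)]
Union (27 distinct): (0,0) (0,1) (0,2) (0,3) (0,4) (1,0) (1,1) (1,2) (1,3) (1,4) (1,5) (2,0) (2,1) (2,2) (2,3) (2,5) (3,0) (3,1) (3,2) (3,4) (3,5) (4,1) (4,2) (4,3) (4,4) (5,2) (5,4)

Answer: 27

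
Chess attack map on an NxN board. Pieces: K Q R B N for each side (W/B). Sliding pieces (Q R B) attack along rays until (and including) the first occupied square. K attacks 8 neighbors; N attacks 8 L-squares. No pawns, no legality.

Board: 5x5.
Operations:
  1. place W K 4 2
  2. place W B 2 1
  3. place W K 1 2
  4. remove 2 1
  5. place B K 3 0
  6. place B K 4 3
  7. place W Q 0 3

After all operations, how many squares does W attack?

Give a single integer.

Op 1: place WK@(4,2)
Op 2: place WB@(2,1)
Op 3: place WK@(1,2)
Op 4: remove (2,1)
Op 5: place BK@(3,0)
Op 6: place BK@(4,3)
Op 7: place WQ@(0,3)
Per-piece attacks for W:
  WQ@(0,3): attacks (0,4) (0,2) (0,1) (0,0) (1,3) (2,3) (3,3) (4,3) (1,4) (1,2) [ray(1,0) blocked at (4,3); ray(1,-1) blocked at (1,2)]
  WK@(1,2): attacks (1,3) (1,1) (2,2) (0,2) (2,3) (2,1) (0,3) (0,1)
  WK@(4,2): attacks (4,3) (4,1) (3,2) (3,3) (3,1)
Union (17 distinct): (0,0) (0,1) (0,2) (0,3) (0,4) (1,1) (1,2) (1,3) (1,4) (2,1) (2,2) (2,3) (3,1) (3,2) (3,3) (4,1) (4,3)

Answer: 17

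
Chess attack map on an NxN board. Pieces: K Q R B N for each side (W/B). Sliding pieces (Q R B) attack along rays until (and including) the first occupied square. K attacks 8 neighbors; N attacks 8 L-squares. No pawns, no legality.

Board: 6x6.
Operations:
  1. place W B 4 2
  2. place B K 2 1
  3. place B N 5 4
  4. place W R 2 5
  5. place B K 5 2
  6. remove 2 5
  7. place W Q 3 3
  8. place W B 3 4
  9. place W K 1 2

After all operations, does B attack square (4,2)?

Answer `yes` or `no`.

Answer: yes

Derivation:
Op 1: place WB@(4,2)
Op 2: place BK@(2,1)
Op 3: place BN@(5,4)
Op 4: place WR@(2,5)
Op 5: place BK@(5,2)
Op 6: remove (2,5)
Op 7: place WQ@(3,3)
Op 8: place WB@(3,4)
Op 9: place WK@(1,2)
Per-piece attacks for B:
  BK@(2,1): attacks (2,2) (2,0) (3,1) (1,1) (3,2) (3,0) (1,2) (1,0)
  BK@(5,2): attacks (5,3) (5,1) (4,2) (4,3) (4,1)
  BN@(5,4): attacks (3,5) (4,2) (3,3)
B attacks (4,2): yes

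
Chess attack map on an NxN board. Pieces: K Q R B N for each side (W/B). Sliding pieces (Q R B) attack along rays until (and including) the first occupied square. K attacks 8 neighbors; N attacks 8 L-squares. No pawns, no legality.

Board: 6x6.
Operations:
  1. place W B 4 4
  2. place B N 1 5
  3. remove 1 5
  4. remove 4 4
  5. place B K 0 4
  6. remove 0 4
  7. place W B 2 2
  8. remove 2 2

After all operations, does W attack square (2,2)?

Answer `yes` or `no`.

Answer: no

Derivation:
Op 1: place WB@(4,4)
Op 2: place BN@(1,5)
Op 3: remove (1,5)
Op 4: remove (4,4)
Op 5: place BK@(0,4)
Op 6: remove (0,4)
Op 7: place WB@(2,2)
Op 8: remove (2,2)
Per-piece attacks for W:
W attacks (2,2): no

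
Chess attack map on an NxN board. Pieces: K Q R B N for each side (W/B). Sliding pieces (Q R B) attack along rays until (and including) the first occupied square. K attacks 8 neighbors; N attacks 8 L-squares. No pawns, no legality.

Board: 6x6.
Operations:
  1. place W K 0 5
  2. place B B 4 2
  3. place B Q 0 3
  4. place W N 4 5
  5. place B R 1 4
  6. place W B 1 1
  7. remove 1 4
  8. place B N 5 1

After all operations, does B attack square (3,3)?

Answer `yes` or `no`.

Answer: yes

Derivation:
Op 1: place WK@(0,5)
Op 2: place BB@(4,2)
Op 3: place BQ@(0,3)
Op 4: place WN@(4,5)
Op 5: place BR@(1,4)
Op 6: place WB@(1,1)
Op 7: remove (1,4)
Op 8: place BN@(5,1)
Per-piece attacks for B:
  BQ@(0,3): attacks (0,4) (0,5) (0,2) (0,1) (0,0) (1,3) (2,3) (3,3) (4,3) (5,3) (1,4) (2,5) (1,2) (2,1) (3,0) [ray(0,1) blocked at (0,5)]
  BB@(4,2): attacks (5,3) (5,1) (3,3) (2,4) (1,5) (3,1) (2,0) [ray(1,-1) blocked at (5,1)]
  BN@(5,1): attacks (4,3) (3,2) (3,0)
B attacks (3,3): yes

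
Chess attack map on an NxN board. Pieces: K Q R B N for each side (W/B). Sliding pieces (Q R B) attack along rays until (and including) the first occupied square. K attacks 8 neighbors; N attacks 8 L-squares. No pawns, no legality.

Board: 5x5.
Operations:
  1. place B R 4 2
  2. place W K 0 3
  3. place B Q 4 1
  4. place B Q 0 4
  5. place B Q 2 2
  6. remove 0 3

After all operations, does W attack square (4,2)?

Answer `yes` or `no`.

Op 1: place BR@(4,2)
Op 2: place WK@(0,3)
Op 3: place BQ@(4,1)
Op 4: place BQ@(0,4)
Op 5: place BQ@(2,2)
Op 6: remove (0,3)
Per-piece attacks for W:
W attacks (4,2): no

Answer: no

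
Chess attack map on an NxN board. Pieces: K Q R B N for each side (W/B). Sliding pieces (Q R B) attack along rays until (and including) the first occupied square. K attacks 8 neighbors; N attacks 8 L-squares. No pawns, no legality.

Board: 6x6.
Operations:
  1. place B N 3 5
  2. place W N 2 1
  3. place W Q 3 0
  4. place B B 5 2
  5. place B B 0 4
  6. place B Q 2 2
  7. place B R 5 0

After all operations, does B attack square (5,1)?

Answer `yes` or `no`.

Op 1: place BN@(3,5)
Op 2: place WN@(2,1)
Op 3: place WQ@(3,0)
Op 4: place BB@(5,2)
Op 5: place BB@(0,4)
Op 6: place BQ@(2,2)
Op 7: place BR@(5,0)
Per-piece attacks for B:
  BB@(0,4): attacks (1,5) (1,3) (2,2) [ray(1,-1) blocked at (2,2)]
  BQ@(2,2): attacks (2,3) (2,4) (2,5) (2,1) (3,2) (4,2) (5,2) (1,2) (0,2) (3,3) (4,4) (5,5) (3,1) (4,0) (1,3) (0,4) (1,1) (0,0) [ray(0,-1) blocked at (2,1); ray(1,0) blocked at (5,2); ray(-1,1) blocked at (0,4)]
  BN@(3,5): attacks (4,3) (5,4) (2,3) (1,4)
  BR@(5,0): attacks (5,1) (5,2) (4,0) (3,0) [ray(0,1) blocked at (5,2); ray(-1,0) blocked at (3,0)]
  BB@(5,2): attacks (4,3) (3,4) (2,5) (4,1) (3,0) [ray(-1,-1) blocked at (3,0)]
B attacks (5,1): yes

Answer: yes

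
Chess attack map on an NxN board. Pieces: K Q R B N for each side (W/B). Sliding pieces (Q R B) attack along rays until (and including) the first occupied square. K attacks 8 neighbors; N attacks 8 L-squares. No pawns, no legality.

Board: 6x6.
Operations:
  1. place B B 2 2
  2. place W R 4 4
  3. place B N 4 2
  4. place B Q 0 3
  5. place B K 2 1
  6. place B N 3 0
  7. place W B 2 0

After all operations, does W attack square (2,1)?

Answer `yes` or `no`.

Answer: no

Derivation:
Op 1: place BB@(2,2)
Op 2: place WR@(4,4)
Op 3: place BN@(4,2)
Op 4: place BQ@(0,3)
Op 5: place BK@(2,1)
Op 6: place BN@(3,0)
Op 7: place WB@(2,0)
Per-piece attacks for W:
  WB@(2,0): attacks (3,1) (4,2) (1,1) (0,2) [ray(1,1) blocked at (4,2)]
  WR@(4,4): attacks (4,5) (4,3) (4,2) (5,4) (3,4) (2,4) (1,4) (0,4) [ray(0,-1) blocked at (4,2)]
W attacks (2,1): no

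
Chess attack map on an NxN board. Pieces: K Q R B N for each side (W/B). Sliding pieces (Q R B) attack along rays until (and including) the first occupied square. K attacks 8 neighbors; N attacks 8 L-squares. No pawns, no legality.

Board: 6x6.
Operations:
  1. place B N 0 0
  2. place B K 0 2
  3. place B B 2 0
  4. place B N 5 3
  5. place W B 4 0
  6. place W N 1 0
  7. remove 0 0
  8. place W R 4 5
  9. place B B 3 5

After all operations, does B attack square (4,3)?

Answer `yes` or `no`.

Answer: no

Derivation:
Op 1: place BN@(0,0)
Op 2: place BK@(0,2)
Op 3: place BB@(2,0)
Op 4: place BN@(5,3)
Op 5: place WB@(4,0)
Op 6: place WN@(1,0)
Op 7: remove (0,0)
Op 8: place WR@(4,5)
Op 9: place BB@(3,5)
Per-piece attacks for B:
  BK@(0,2): attacks (0,3) (0,1) (1,2) (1,3) (1,1)
  BB@(2,0): attacks (3,1) (4,2) (5,3) (1,1) (0,2) [ray(1,1) blocked at (5,3); ray(-1,1) blocked at (0,2)]
  BB@(3,5): attacks (4,4) (5,3) (2,4) (1,3) (0,2) [ray(1,-1) blocked at (5,3); ray(-1,-1) blocked at (0,2)]
  BN@(5,3): attacks (4,5) (3,4) (4,1) (3,2)
B attacks (4,3): no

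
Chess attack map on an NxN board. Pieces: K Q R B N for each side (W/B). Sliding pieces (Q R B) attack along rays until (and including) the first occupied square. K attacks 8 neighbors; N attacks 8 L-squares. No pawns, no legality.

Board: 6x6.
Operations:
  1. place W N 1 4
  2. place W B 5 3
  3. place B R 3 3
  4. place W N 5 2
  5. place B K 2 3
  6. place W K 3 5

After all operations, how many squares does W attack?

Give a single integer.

Op 1: place WN@(1,4)
Op 2: place WB@(5,3)
Op 3: place BR@(3,3)
Op 4: place WN@(5,2)
Op 5: place BK@(2,3)
Op 6: place WK@(3,5)
Per-piece attacks for W:
  WN@(1,4): attacks (3,5) (2,2) (3,3) (0,2)
  WK@(3,5): attacks (3,4) (4,5) (2,5) (4,4) (2,4)
  WN@(5,2): attacks (4,4) (3,3) (4,0) (3,1)
  WB@(5,3): attacks (4,4) (3,5) (4,2) (3,1) (2,0) [ray(-1,1) blocked at (3,5)]
Union (13 distinct): (0,2) (2,0) (2,2) (2,4) (2,5) (3,1) (3,3) (3,4) (3,5) (4,0) (4,2) (4,4) (4,5)

Answer: 13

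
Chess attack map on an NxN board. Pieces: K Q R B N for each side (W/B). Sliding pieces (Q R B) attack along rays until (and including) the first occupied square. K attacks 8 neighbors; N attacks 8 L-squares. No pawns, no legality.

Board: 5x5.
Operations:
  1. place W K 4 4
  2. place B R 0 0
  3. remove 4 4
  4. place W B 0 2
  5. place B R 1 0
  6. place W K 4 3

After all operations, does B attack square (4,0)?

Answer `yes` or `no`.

Op 1: place WK@(4,4)
Op 2: place BR@(0,0)
Op 3: remove (4,4)
Op 4: place WB@(0,2)
Op 5: place BR@(1,0)
Op 6: place WK@(4,3)
Per-piece attacks for B:
  BR@(0,0): attacks (0,1) (0,2) (1,0) [ray(0,1) blocked at (0,2); ray(1,0) blocked at (1,0)]
  BR@(1,0): attacks (1,1) (1,2) (1,3) (1,4) (2,0) (3,0) (4,0) (0,0) [ray(-1,0) blocked at (0,0)]
B attacks (4,0): yes

Answer: yes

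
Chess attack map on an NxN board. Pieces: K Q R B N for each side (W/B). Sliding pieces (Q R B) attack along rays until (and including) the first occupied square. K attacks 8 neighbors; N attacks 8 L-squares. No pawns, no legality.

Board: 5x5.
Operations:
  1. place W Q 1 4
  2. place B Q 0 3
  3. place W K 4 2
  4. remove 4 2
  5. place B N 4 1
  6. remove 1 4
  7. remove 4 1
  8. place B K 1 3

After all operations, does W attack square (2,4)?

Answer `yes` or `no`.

Answer: no

Derivation:
Op 1: place WQ@(1,4)
Op 2: place BQ@(0,3)
Op 3: place WK@(4,2)
Op 4: remove (4,2)
Op 5: place BN@(4,1)
Op 6: remove (1,4)
Op 7: remove (4,1)
Op 8: place BK@(1,3)
Per-piece attacks for W:
W attacks (2,4): no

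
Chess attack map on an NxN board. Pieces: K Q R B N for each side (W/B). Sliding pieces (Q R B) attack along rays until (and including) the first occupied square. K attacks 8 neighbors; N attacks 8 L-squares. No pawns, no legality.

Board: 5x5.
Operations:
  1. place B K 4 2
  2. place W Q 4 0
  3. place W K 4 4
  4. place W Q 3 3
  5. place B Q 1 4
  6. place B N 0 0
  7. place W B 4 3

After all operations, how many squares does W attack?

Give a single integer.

Op 1: place BK@(4,2)
Op 2: place WQ@(4,0)
Op 3: place WK@(4,4)
Op 4: place WQ@(3,3)
Op 5: place BQ@(1,4)
Op 6: place BN@(0,0)
Op 7: place WB@(4,3)
Per-piece attacks for W:
  WQ@(3,3): attacks (3,4) (3,2) (3,1) (3,0) (4,3) (2,3) (1,3) (0,3) (4,4) (4,2) (2,4) (2,2) (1,1) (0,0) [ray(1,0) blocked at (4,3); ray(1,1) blocked at (4,4); ray(1,-1) blocked at (4,2); ray(-1,-1) blocked at (0,0)]
  WQ@(4,0): attacks (4,1) (4,2) (3,0) (2,0) (1,0) (0,0) (3,1) (2,2) (1,3) (0,4) [ray(0,1) blocked at (4,2); ray(-1,0) blocked at (0,0)]
  WB@(4,3): attacks (3,4) (3,2) (2,1) (1,0)
  WK@(4,4): attacks (4,3) (3,4) (3,3)
Union (20 distinct): (0,0) (0,3) (0,4) (1,0) (1,1) (1,3) (2,0) (2,1) (2,2) (2,3) (2,4) (3,0) (3,1) (3,2) (3,3) (3,4) (4,1) (4,2) (4,3) (4,4)

Answer: 20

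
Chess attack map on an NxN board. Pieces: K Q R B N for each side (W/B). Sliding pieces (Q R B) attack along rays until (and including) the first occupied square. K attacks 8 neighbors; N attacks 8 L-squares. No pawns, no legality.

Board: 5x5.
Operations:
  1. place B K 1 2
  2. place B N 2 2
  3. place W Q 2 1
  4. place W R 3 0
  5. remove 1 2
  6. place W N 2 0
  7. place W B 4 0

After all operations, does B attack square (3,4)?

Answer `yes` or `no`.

Op 1: place BK@(1,2)
Op 2: place BN@(2,2)
Op 3: place WQ@(2,1)
Op 4: place WR@(3,0)
Op 5: remove (1,2)
Op 6: place WN@(2,0)
Op 7: place WB@(4,0)
Per-piece attacks for B:
  BN@(2,2): attacks (3,4) (4,3) (1,4) (0,3) (3,0) (4,1) (1,0) (0,1)
B attacks (3,4): yes

Answer: yes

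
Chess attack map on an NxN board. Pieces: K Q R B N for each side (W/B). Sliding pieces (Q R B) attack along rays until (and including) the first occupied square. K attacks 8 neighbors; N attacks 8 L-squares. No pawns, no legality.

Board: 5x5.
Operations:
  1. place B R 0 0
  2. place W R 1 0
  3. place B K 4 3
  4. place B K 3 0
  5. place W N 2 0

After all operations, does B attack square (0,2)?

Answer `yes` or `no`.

Op 1: place BR@(0,0)
Op 2: place WR@(1,0)
Op 3: place BK@(4,3)
Op 4: place BK@(3,0)
Op 5: place WN@(2,0)
Per-piece attacks for B:
  BR@(0,0): attacks (0,1) (0,2) (0,3) (0,4) (1,0) [ray(1,0) blocked at (1,0)]
  BK@(3,0): attacks (3,1) (4,0) (2,0) (4,1) (2,1)
  BK@(4,3): attacks (4,4) (4,2) (3,3) (3,4) (3,2)
B attacks (0,2): yes

Answer: yes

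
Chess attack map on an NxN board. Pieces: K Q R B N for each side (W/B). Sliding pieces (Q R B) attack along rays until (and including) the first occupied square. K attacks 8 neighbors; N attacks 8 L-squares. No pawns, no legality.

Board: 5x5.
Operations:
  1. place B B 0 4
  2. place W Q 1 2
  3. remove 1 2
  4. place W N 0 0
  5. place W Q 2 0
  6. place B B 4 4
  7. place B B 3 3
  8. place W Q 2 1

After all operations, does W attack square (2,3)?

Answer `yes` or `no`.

Answer: yes

Derivation:
Op 1: place BB@(0,4)
Op 2: place WQ@(1,2)
Op 3: remove (1,2)
Op 4: place WN@(0,0)
Op 5: place WQ@(2,0)
Op 6: place BB@(4,4)
Op 7: place BB@(3,3)
Op 8: place WQ@(2,1)
Per-piece attacks for W:
  WN@(0,0): attacks (1,2) (2,1)
  WQ@(2,0): attacks (2,1) (3,0) (4,0) (1,0) (0,0) (3,1) (4,2) (1,1) (0,2) [ray(0,1) blocked at (2,1); ray(-1,0) blocked at (0,0)]
  WQ@(2,1): attacks (2,2) (2,3) (2,4) (2,0) (3,1) (4,1) (1,1) (0,1) (3,2) (4,3) (3,0) (1,2) (0,3) (1,0) [ray(0,-1) blocked at (2,0)]
W attacks (2,3): yes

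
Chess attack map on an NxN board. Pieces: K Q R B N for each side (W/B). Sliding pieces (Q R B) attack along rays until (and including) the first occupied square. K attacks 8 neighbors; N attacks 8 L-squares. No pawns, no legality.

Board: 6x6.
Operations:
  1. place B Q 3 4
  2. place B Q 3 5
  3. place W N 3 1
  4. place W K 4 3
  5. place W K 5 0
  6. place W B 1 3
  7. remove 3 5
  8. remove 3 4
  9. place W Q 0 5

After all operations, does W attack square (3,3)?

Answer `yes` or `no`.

Answer: yes

Derivation:
Op 1: place BQ@(3,4)
Op 2: place BQ@(3,5)
Op 3: place WN@(3,1)
Op 4: place WK@(4,3)
Op 5: place WK@(5,0)
Op 6: place WB@(1,3)
Op 7: remove (3,5)
Op 8: remove (3,4)
Op 9: place WQ@(0,5)
Per-piece attacks for W:
  WQ@(0,5): attacks (0,4) (0,3) (0,2) (0,1) (0,0) (1,5) (2,5) (3,5) (4,5) (5,5) (1,4) (2,3) (3,2) (4,1) (5,0) [ray(1,-1) blocked at (5,0)]
  WB@(1,3): attacks (2,4) (3,5) (2,2) (3,1) (0,4) (0,2) [ray(1,-1) blocked at (3,1)]
  WN@(3,1): attacks (4,3) (5,2) (2,3) (1,2) (5,0) (1,0)
  WK@(4,3): attacks (4,4) (4,2) (5,3) (3,3) (5,4) (5,2) (3,4) (3,2)
  WK@(5,0): attacks (5,1) (4,0) (4,1)
W attacks (3,3): yes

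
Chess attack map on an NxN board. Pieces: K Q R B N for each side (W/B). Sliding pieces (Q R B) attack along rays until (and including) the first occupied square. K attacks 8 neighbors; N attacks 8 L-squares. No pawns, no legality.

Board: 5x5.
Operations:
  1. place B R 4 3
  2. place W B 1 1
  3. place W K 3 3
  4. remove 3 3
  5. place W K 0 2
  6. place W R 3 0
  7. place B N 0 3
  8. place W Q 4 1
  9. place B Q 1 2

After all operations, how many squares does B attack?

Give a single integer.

Op 1: place BR@(4,3)
Op 2: place WB@(1,1)
Op 3: place WK@(3,3)
Op 4: remove (3,3)
Op 5: place WK@(0,2)
Op 6: place WR@(3,0)
Op 7: place BN@(0,3)
Op 8: place WQ@(4,1)
Op 9: place BQ@(1,2)
Per-piece attacks for B:
  BN@(0,3): attacks (2,4) (1,1) (2,2)
  BQ@(1,2): attacks (1,3) (1,4) (1,1) (2,2) (3,2) (4,2) (0,2) (2,3) (3,4) (2,1) (3,0) (0,3) (0,1) [ray(0,-1) blocked at (1,1); ray(-1,0) blocked at (0,2); ray(1,-1) blocked at (3,0); ray(-1,1) blocked at (0,3)]
  BR@(4,3): attacks (4,4) (4,2) (4,1) (3,3) (2,3) (1,3) (0,3) [ray(0,-1) blocked at (4,1); ray(-1,0) blocked at (0,3)]
Union (17 distinct): (0,1) (0,2) (0,3) (1,1) (1,3) (1,4) (2,1) (2,2) (2,3) (2,4) (3,0) (3,2) (3,3) (3,4) (4,1) (4,2) (4,4)

Answer: 17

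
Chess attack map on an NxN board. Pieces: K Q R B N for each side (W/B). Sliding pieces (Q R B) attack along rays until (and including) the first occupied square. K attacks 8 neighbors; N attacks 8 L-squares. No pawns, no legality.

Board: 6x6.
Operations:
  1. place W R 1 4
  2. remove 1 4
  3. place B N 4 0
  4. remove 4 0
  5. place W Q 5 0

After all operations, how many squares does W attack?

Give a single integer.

Op 1: place WR@(1,4)
Op 2: remove (1,4)
Op 3: place BN@(4,0)
Op 4: remove (4,0)
Op 5: place WQ@(5,0)
Per-piece attacks for W:
  WQ@(5,0): attacks (5,1) (5,2) (5,3) (5,4) (5,5) (4,0) (3,0) (2,0) (1,0) (0,0) (4,1) (3,2) (2,3) (1,4) (0,5)
Union (15 distinct): (0,0) (0,5) (1,0) (1,4) (2,0) (2,3) (3,0) (3,2) (4,0) (4,1) (5,1) (5,2) (5,3) (5,4) (5,5)

Answer: 15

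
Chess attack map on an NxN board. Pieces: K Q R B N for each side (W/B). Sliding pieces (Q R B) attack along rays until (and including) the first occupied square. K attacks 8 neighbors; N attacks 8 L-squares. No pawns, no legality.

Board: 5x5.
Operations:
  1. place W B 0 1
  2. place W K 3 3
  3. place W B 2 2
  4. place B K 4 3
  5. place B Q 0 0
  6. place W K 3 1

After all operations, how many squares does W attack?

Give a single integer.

Op 1: place WB@(0,1)
Op 2: place WK@(3,3)
Op 3: place WB@(2,2)
Op 4: place BK@(4,3)
Op 5: place BQ@(0,0)
Op 6: place WK@(3,1)
Per-piece attacks for W:
  WB@(0,1): attacks (1,2) (2,3) (3,4) (1,0)
  WB@(2,2): attacks (3,3) (3,1) (1,3) (0,4) (1,1) (0,0) [ray(1,1) blocked at (3,3); ray(1,-1) blocked at (3,1); ray(-1,-1) blocked at (0,0)]
  WK@(3,1): attacks (3,2) (3,0) (4,1) (2,1) (4,2) (4,0) (2,2) (2,0)
  WK@(3,3): attacks (3,4) (3,2) (4,3) (2,3) (4,4) (4,2) (2,4) (2,2)
Union (21 distinct): (0,0) (0,4) (1,0) (1,1) (1,2) (1,3) (2,0) (2,1) (2,2) (2,3) (2,4) (3,0) (3,1) (3,2) (3,3) (3,4) (4,0) (4,1) (4,2) (4,3) (4,4)

Answer: 21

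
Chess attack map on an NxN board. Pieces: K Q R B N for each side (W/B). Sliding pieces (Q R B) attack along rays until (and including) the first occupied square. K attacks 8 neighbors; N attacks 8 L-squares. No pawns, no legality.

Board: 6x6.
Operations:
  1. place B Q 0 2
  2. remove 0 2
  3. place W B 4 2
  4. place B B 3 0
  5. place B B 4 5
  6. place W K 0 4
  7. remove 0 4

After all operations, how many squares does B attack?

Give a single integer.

Op 1: place BQ@(0,2)
Op 2: remove (0,2)
Op 3: place WB@(4,2)
Op 4: place BB@(3,0)
Op 5: place BB@(4,5)
Op 6: place WK@(0,4)
Op 7: remove (0,4)
Per-piece attacks for B:
  BB@(3,0): attacks (4,1) (5,2) (2,1) (1,2) (0,3)
  BB@(4,5): attacks (5,4) (3,4) (2,3) (1,2) (0,1)
Union (9 distinct): (0,1) (0,3) (1,2) (2,1) (2,3) (3,4) (4,1) (5,2) (5,4)

Answer: 9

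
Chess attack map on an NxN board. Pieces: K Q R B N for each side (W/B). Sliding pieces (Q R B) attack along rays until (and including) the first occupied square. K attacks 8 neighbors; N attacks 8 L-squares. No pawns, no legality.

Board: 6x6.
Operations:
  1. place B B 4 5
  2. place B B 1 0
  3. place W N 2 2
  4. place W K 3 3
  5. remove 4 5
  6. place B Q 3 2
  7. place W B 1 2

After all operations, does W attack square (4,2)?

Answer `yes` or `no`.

Op 1: place BB@(4,5)
Op 2: place BB@(1,0)
Op 3: place WN@(2,2)
Op 4: place WK@(3,3)
Op 5: remove (4,5)
Op 6: place BQ@(3,2)
Op 7: place WB@(1,2)
Per-piece attacks for W:
  WB@(1,2): attacks (2,3) (3,4) (4,5) (2,1) (3,0) (0,3) (0,1)
  WN@(2,2): attacks (3,4) (4,3) (1,4) (0,3) (3,0) (4,1) (1,0) (0,1)
  WK@(3,3): attacks (3,4) (3,2) (4,3) (2,3) (4,4) (4,2) (2,4) (2,2)
W attacks (4,2): yes

Answer: yes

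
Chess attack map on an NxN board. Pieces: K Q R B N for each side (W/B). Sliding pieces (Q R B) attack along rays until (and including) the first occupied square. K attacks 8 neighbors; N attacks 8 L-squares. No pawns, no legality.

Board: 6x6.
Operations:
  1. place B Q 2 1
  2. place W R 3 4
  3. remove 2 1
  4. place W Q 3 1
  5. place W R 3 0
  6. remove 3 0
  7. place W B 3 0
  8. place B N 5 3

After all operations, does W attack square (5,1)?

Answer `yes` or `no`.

Answer: yes

Derivation:
Op 1: place BQ@(2,1)
Op 2: place WR@(3,4)
Op 3: remove (2,1)
Op 4: place WQ@(3,1)
Op 5: place WR@(3,0)
Op 6: remove (3,0)
Op 7: place WB@(3,0)
Op 8: place BN@(5,3)
Per-piece attacks for W:
  WB@(3,0): attacks (4,1) (5,2) (2,1) (1,2) (0,3)
  WQ@(3,1): attacks (3,2) (3,3) (3,4) (3,0) (4,1) (5,1) (2,1) (1,1) (0,1) (4,2) (5,3) (4,0) (2,2) (1,3) (0,4) (2,0) [ray(0,1) blocked at (3,4); ray(0,-1) blocked at (3,0); ray(1,1) blocked at (5,3)]
  WR@(3,4): attacks (3,5) (3,3) (3,2) (3,1) (4,4) (5,4) (2,4) (1,4) (0,4) [ray(0,-1) blocked at (3,1)]
W attacks (5,1): yes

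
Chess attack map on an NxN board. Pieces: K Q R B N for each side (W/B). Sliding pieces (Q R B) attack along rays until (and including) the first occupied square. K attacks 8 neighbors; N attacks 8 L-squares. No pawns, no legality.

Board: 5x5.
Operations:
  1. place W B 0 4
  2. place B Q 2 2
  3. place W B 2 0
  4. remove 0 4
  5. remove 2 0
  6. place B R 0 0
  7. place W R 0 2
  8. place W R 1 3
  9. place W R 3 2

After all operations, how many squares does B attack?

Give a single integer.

Answer: 17

Derivation:
Op 1: place WB@(0,4)
Op 2: place BQ@(2,2)
Op 3: place WB@(2,0)
Op 4: remove (0,4)
Op 5: remove (2,0)
Op 6: place BR@(0,0)
Op 7: place WR@(0,2)
Op 8: place WR@(1,3)
Op 9: place WR@(3,2)
Per-piece attacks for B:
  BR@(0,0): attacks (0,1) (0,2) (1,0) (2,0) (3,0) (4,0) [ray(0,1) blocked at (0,2)]
  BQ@(2,2): attacks (2,3) (2,4) (2,1) (2,0) (3,2) (1,2) (0,2) (3,3) (4,4) (3,1) (4,0) (1,3) (1,1) (0,0) [ray(1,0) blocked at (3,2); ray(-1,0) blocked at (0,2); ray(-1,1) blocked at (1,3); ray(-1,-1) blocked at (0,0)]
Union (17 distinct): (0,0) (0,1) (0,2) (1,0) (1,1) (1,2) (1,3) (2,0) (2,1) (2,3) (2,4) (3,0) (3,1) (3,2) (3,3) (4,0) (4,4)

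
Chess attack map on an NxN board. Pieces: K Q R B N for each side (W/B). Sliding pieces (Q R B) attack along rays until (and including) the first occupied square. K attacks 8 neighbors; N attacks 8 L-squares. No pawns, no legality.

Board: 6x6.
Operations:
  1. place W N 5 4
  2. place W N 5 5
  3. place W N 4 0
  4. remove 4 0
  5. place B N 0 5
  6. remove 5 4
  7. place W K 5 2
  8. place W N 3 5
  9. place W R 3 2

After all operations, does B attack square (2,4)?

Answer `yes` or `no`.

Op 1: place WN@(5,4)
Op 2: place WN@(5,5)
Op 3: place WN@(4,0)
Op 4: remove (4,0)
Op 5: place BN@(0,5)
Op 6: remove (5,4)
Op 7: place WK@(5,2)
Op 8: place WN@(3,5)
Op 9: place WR@(3,2)
Per-piece attacks for B:
  BN@(0,5): attacks (1,3) (2,4)
B attacks (2,4): yes

Answer: yes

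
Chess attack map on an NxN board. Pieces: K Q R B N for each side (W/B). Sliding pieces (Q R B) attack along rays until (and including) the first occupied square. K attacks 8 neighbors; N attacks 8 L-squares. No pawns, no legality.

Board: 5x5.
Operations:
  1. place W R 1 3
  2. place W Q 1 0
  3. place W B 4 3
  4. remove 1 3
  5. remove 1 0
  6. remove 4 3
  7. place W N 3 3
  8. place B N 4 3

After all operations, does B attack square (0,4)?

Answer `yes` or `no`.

Answer: no

Derivation:
Op 1: place WR@(1,3)
Op 2: place WQ@(1,0)
Op 3: place WB@(4,3)
Op 4: remove (1,3)
Op 5: remove (1,0)
Op 6: remove (4,3)
Op 7: place WN@(3,3)
Op 8: place BN@(4,3)
Per-piece attacks for B:
  BN@(4,3): attacks (2,4) (3,1) (2,2)
B attacks (0,4): no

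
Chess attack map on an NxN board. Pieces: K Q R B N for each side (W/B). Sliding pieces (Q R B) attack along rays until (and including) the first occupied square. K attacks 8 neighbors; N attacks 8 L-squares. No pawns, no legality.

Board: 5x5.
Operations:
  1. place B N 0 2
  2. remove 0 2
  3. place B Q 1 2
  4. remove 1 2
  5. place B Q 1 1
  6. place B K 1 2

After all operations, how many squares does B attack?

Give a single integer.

Answer: 16

Derivation:
Op 1: place BN@(0,2)
Op 2: remove (0,2)
Op 3: place BQ@(1,2)
Op 4: remove (1,2)
Op 5: place BQ@(1,1)
Op 6: place BK@(1,2)
Per-piece attacks for B:
  BQ@(1,1): attacks (1,2) (1,0) (2,1) (3,1) (4,1) (0,1) (2,2) (3,3) (4,4) (2,0) (0,2) (0,0) [ray(0,1) blocked at (1,2)]
  BK@(1,2): attacks (1,3) (1,1) (2,2) (0,2) (2,3) (2,1) (0,3) (0,1)
Union (16 distinct): (0,0) (0,1) (0,2) (0,3) (1,0) (1,1) (1,2) (1,3) (2,0) (2,1) (2,2) (2,3) (3,1) (3,3) (4,1) (4,4)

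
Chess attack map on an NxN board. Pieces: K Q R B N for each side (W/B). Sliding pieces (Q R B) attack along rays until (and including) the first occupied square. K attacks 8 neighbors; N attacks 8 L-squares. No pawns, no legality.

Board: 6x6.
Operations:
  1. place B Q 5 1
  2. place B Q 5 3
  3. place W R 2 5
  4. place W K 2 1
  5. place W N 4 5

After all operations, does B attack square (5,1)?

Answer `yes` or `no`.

Answer: yes

Derivation:
Op 1: place BQ@(5,1)
Op 2: place BQ@(5,3)
Op 3: place WR@(2,5)
Op 4: place WK@(2,1)
Op 5: place WN@(4,5)
Per-piece attacks for B:
  BQ@(5,1): attacks (5,2) (5,3) (5,0) (4,1) (3,1) (2,1) (4,2) (3,3) (2,4) (1,5) (4,0) [ray(0,1) blocked at (5,3); ray(-1,0) blocked at (2,1)]
  BQ@(5,3): attacks (5,4) (5,5) (5,2) (5,1) (4,3) (3,3) (2,3) (1,3) (0,3) (4,4) (3,5) (4,2) (3,1) (2,0) [ray(0,-1) blocked at (5,1)]
B attacks (5,1): yes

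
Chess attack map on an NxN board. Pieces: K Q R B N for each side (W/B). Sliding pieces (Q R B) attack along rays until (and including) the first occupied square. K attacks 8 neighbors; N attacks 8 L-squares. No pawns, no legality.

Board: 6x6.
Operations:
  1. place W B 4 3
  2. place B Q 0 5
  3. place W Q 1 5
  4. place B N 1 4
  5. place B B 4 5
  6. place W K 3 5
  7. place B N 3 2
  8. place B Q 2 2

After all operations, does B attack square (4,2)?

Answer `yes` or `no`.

Answer: no

Derivation:
Op 1: place WB@(4,3)
Op 2: place BQ@(0,5)
Op 3: place WQ@(1,5)
Op 4: place BN@(1,4)
Op 5: place BB@(4,5)
Op 6: place WK@(3,5)
Op 7: place BN@(3,2)
Op 8: place BQ@(2,2)
Per-piece attacks for B:
  BQ@(0,5): attacks (0,4) (0,3) (0,2) (0,1) (0,0) (1,5) (1,4) [ray(1,0) blocked at (1,5); ray(1,-1) blocked at (1,4)]
  BN@(1,4): attacks (3,5) (2,2) (3,3) (0,2)
  BQ@(2,2): attacks (2,3) (2,4) (2,5) (2,1) (2,0) (3,2) (1,2) (0,2) (3,3) (4,4) (5,5) (3,1) (4,0) (1,3) (0,4) (1,1) (0,0) [ray(1,0) blocked at (3,2)]
  BN@(3,2): attacks (4,4) (5,3) (2,4) (1,3) (4,0) (5,1) (2,0) (1,1)
  BB@(4,5): attacks (5,4) (3,4) (2,3) (1,2) (0,1)
B attacks (4,2): no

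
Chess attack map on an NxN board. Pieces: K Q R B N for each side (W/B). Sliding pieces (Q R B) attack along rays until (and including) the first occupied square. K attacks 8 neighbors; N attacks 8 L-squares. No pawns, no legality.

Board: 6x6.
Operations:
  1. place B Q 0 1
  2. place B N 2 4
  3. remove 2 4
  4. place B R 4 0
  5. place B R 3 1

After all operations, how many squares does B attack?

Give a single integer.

Op 1: place BQ@(0,1)
Op 2: place BN@(2,4)
Op 3: remove (2,4)
Op 4: place BR@(4,0)
Op 5: place BR@(3,1)
Per-piece attacks for B:
  BQ@(0,1): attacks (0,2) (0,3) (0,4) (0,5) (0,0) (1,1) (2,1) (3,1) (1,2) (2,3) (3,4) (4,5) (1,0) [ray(1,0) blocked at (3,1)]
  BR@(3,1): attacks (3,2) (3,3) (3,4) (3,5) (3,0) (4,1) (5,1) (2,1) (1,1) (0,1) [ray(-1,0) blocked at (0,1)]
  BR@(4,0): attacks (4,1) (4,2) (4,3) (4,4) (4,5) (5,0) (3,0) (2,0) (1,0) (0,0)
Union (25 distinct): (0,0) (0,1) (0,2) (0,3) (0,4) (0,5) (1,0) (1,1) (1,2) (2,0) (2,1) (2,3) (3,0) (3,1) (3,2) (3,3) (3,4) (3,5) (4,1) (4,2) (4,3) (4,4) (4,5) (5,0) (5,1)

Answer: 25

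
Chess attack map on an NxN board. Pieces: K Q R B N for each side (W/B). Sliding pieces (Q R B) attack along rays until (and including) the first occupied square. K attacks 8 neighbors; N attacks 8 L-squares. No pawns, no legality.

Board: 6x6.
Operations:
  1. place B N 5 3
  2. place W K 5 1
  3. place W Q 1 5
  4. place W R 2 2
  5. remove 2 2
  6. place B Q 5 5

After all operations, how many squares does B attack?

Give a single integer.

Op 1: place BN@(5,3)
Op 2: place WK@(5,1)
Op 3: place WQ@(1,5)
Op 4: place WR@(2,2)
Op 5: remove (2,2)
Op 6: place BQ@(5,5)
Per-piece attacks for B:
  BN@(5,3): attacks (4,5) (3,4) (4,1) (3,2)
  BQ@(5,5): attacks (5,4) (5,3) (4,5) (3,5) (2,5) (1,5) (4,4) (3,3) (2,2) (1,1) (0,0) [ray(0,-1) blocked at (5,3); ray(-1,0) blocked at (1,5)]
Union (14 distinct): (0,0) (1,1) (1,5) (2,2) (2,5) (3,2) (3,3) (3,4) (3,5) (4,1) (4,4) (4,5) (5,3) (5,4)

Answer: 14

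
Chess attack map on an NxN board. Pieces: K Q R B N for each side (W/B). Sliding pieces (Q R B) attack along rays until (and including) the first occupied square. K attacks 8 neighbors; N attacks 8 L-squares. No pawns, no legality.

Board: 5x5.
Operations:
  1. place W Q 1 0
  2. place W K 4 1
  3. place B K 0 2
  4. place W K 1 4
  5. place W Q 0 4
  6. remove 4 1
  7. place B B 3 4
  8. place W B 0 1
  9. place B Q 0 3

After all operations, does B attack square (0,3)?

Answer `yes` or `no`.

Op 1: place WQ@(1,0)
Op 2: place WK@(4,1)
Op 3: place BK@(0,2)
Op 4: place WK@(1,4)
Op 5: place WQ@(0,4)
Op 6: remove (4,1)
Op 7: place BB@(3,4)
Op 8: place WB@(0,1)
Op 9: place BQ@(0,3)
Per-piece attacks for B:
  BK@(0,2): attacks (0,3) (0,1) (1,2) (1,3) (1,1)
  BQ@(0,3): attacks (0,4) (0,2) (1,3) (2,3) (3,3) (4,3) (1,4) (1,2) (2,1) (3,0) [ray(0,1) blocked at (0,4); ray(0,-1) blocked at (0,2); ray(1,1) blocked at (1,4)]
  BB@(3,4): attacks (4,3) (2,3) (1,2) (0,1) [ray(-1,-1) blocked at (0,1)]
B attacks (0,3): yes

Answer: yes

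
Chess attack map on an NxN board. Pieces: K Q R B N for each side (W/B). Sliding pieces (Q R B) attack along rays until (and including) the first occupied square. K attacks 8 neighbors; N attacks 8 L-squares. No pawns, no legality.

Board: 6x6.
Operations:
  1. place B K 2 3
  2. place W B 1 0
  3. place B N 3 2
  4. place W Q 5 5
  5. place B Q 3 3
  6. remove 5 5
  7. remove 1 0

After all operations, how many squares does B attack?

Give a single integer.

Op 1: place BK@(2,3)
Op 2: place WB@(1,0)
Op 3: place BN@(3,2)
Op 4: place WQ@(5,5)
Op 5: place BQ@(3,3)
Op 6: remove (5,5)
Op 7: remove (1,0)
Per-piece attacks for B:
  BK@(2,3): attacks (2,4) (2,2) (3,3) (1,3) (3,4) (3,2) (1,4) (1,2)
  BN@(3,2): attacks (4,4) (5,3) (2,4) (1,3) (4,0) (5,1) (2,0) (1,1)
  BQ@(3,3): attacks (3,4) (3,5) (3,2) (4,3) (5,3) (2,3) (4,4) (5,5) (4,2) (5,1) (2,4) (1,5) (2,2) (1,1) (0,0) [ray(0,-1) blocked at (3,2); ray(-1,0) blocked at (2,3)]
Union (21 distinct): (0,0) (1,1) (1,2) (1,3) (1,4) (1,5) (2,0) (2,2) (2,3) (2,4) (3,2) (3,3) (3,4) (3,5) (4,0) (4,2) (4,3) (4,4) (5,1) (5,3) (5,5)

Answer: 21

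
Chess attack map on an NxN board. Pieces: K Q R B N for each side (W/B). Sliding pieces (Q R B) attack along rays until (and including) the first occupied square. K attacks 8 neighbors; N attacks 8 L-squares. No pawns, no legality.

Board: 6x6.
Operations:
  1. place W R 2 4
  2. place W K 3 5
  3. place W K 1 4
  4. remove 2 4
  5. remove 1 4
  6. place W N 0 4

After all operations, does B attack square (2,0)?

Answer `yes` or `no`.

Op 1: place WR@(2,4)
Op 2: place WK@(3,5)
Op 3: place WK@(1,4)
Op 4: remove (2,4)
Op 5: remove (1,4)
Op 6: place WN@(0,4)
Per-piece attacks for B:
B attacks (2,0): no

Answer: no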